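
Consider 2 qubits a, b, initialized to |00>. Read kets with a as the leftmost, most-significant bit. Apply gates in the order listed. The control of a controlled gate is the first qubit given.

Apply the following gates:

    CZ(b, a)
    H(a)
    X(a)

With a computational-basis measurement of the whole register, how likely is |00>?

The probability of measuring |00> is 1/2.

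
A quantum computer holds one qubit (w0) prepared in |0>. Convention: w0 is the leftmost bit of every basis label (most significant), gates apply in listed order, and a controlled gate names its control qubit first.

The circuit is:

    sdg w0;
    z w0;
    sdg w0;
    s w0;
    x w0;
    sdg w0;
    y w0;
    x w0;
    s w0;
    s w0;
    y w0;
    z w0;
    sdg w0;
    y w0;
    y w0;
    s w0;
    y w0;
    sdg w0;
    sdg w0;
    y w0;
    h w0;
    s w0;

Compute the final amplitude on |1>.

The final state's coefficient on |1> equals -sqrt(2)/2.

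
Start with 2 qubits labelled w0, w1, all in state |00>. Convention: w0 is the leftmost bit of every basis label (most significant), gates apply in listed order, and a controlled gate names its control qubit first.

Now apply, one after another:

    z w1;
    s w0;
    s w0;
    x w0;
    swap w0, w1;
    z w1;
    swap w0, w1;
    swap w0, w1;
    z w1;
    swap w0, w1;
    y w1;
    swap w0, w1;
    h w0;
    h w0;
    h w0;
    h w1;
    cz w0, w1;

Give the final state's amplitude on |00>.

The amplitude on |00> is I/2. Key observation: the block from step 5 through step 10 cancels to the identity and can be dropped.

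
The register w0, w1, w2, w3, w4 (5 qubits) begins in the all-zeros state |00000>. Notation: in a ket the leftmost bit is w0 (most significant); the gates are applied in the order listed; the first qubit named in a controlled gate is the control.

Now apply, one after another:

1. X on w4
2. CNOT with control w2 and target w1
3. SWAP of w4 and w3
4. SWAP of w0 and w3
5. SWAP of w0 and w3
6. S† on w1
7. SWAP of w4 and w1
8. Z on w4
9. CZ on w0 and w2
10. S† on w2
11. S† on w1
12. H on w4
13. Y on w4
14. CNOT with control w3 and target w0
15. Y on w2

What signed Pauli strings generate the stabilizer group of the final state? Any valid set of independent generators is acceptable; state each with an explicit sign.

The final state is stabilized by the group generated by -IIIIX, -ZIIII, +IZIII, -IIZII, -IIIZI; other independent generating sets are equally valid. Key observation: steps 4-5 multiply out to the identity, so the circuit reduces to the remaining gates.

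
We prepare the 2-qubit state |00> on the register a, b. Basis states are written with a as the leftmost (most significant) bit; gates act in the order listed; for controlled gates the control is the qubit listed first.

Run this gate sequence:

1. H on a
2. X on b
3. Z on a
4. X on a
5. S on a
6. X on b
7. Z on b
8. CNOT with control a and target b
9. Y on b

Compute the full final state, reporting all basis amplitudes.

After the circuit, the state carries amplitude 0 on |00>, -sqrt(2)*I/2 on |01>, sqrt(2)/2 on |10>, 0 on |11>.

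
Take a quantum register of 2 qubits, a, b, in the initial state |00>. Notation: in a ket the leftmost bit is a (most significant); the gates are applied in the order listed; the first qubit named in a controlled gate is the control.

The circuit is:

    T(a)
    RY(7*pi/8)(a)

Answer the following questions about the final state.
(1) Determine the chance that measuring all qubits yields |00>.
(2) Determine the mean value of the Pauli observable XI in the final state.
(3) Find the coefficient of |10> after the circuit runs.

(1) Outcome |00> occurs with probability cos(7*pi/16)**2.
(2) The observable XI averages to sqrt(2 - sqrt(2))/2.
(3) The final state's coefficient on |10> equals sin(7*pi/16).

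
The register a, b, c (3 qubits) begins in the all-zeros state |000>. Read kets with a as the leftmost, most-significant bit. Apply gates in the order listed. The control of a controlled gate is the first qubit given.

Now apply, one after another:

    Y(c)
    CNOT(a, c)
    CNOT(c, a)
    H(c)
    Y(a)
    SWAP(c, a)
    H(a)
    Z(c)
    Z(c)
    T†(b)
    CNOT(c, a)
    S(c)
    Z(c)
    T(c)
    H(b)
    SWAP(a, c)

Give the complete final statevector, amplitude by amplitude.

After the circuit, the state carries amplitude sqrt(2)/2 on |001>, sqrt(2)/2 on |011>, and 0 on every other basis state.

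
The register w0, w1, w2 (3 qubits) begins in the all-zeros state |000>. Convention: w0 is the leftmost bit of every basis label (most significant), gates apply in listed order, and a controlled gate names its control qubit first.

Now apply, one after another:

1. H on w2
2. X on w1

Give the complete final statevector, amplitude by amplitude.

After the circuit, the state carries amplitude sqrt(2)/2 on |010>, sqrt(2)/2 on |011>, and 0 on every other basis state.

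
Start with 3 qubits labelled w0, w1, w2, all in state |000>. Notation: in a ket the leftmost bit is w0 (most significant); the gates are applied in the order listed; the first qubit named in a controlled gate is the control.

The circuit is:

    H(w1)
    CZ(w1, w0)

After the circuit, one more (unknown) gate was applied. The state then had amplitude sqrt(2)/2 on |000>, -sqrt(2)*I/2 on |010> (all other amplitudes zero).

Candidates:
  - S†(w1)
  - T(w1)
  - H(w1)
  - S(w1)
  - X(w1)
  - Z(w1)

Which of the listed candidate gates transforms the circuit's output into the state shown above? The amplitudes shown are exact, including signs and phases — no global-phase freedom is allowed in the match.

It was S†(w1) that produced the state shown.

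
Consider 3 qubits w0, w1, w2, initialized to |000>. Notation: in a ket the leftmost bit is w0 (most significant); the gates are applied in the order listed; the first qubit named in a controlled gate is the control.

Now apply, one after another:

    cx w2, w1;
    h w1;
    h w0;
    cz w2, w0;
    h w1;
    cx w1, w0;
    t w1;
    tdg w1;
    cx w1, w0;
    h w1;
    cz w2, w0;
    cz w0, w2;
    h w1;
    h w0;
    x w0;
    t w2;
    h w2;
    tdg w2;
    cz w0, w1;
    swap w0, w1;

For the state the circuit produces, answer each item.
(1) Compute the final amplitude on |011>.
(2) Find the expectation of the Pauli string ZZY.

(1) The amplitude on |011> is -sqrt(2)*exp(3*I*pi/4)/2. Key observation: gates 4-11 undo each other exactly, leaving only the rest of the circuit to track.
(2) The observable ZZY averages to sqrt(2)/2.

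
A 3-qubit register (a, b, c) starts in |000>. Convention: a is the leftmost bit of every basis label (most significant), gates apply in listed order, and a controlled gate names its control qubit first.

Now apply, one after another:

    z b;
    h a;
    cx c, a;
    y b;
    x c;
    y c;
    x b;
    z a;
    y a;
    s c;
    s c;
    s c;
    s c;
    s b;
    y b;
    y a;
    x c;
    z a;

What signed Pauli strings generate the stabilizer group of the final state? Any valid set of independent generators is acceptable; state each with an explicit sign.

The final state is stabilized by the group generated by +XII, -IZI, -IIZ; other independent generating sets are equally valid. Key observation: the block from step 10 through step 13 cancels to the identity and can be dropped.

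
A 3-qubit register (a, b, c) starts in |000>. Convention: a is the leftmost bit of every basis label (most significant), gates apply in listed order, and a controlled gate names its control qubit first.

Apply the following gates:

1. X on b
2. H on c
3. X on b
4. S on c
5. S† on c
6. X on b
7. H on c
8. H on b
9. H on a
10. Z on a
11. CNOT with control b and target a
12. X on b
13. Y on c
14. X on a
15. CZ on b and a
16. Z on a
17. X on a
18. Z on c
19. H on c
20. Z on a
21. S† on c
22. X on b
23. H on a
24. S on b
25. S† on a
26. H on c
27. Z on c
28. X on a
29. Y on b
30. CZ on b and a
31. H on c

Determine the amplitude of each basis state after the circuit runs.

The resulting statevector has amplitude I/2 on |000>, 1/2 on |001>, 0 on |010>, 0 on |011>, 0 on |100>, 0 on |101>, -I/2 on |110>, -1/2 on |111>. Key observation: the block from step 2 through step 7 cancels to the identity and can be dropped.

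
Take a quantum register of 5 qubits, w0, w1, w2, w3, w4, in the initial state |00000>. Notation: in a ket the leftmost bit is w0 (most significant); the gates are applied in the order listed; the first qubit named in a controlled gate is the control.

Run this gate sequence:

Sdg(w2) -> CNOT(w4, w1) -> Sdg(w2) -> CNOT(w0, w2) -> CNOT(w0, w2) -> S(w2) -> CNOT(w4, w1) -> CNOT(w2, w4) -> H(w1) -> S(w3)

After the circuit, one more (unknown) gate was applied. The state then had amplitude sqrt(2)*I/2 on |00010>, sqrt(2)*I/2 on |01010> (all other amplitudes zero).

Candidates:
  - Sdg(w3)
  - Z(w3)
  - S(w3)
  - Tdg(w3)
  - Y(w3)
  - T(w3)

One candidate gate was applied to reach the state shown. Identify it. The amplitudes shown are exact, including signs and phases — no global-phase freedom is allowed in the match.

The applied gate was Y(w3). Key observation: the block from step 2 through step 7 cancels to the identity and can be dropped.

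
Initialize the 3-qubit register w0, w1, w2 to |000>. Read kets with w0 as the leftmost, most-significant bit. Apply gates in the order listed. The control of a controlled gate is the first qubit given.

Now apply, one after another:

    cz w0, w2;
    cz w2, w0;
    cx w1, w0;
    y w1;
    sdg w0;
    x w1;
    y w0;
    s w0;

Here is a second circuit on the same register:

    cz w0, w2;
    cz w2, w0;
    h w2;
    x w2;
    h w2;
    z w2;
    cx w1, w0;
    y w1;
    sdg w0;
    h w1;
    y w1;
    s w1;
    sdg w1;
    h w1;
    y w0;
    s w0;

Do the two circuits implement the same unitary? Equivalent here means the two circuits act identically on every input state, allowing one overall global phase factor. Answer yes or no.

No: there is an input state on which the two circuits produce genuinely different outputs (not merely differing by a phase).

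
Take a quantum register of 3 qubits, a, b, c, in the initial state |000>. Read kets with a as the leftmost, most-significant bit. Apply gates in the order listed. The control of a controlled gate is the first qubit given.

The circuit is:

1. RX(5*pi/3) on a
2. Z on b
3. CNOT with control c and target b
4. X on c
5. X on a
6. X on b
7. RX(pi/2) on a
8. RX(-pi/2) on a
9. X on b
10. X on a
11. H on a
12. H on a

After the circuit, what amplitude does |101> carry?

|101> carries amplitude -I/2 in the final state.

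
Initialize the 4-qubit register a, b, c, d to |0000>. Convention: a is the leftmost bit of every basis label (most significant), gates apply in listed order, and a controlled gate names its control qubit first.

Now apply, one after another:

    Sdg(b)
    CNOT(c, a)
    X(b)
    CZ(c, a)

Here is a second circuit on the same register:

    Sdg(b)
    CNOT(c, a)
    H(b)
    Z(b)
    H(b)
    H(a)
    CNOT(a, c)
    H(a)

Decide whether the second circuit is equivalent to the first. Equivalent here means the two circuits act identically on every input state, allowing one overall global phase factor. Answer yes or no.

No, they are not equivalent — no single phase factor reconciles the two unitaries.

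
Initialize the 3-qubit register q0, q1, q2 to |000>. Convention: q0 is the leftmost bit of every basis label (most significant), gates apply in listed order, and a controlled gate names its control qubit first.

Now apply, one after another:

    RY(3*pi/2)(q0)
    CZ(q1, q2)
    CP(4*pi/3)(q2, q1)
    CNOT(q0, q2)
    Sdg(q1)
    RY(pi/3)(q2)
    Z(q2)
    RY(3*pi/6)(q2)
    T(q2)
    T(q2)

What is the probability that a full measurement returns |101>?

The probability of measuring |101> is sqrt(3)/8 + 1/4.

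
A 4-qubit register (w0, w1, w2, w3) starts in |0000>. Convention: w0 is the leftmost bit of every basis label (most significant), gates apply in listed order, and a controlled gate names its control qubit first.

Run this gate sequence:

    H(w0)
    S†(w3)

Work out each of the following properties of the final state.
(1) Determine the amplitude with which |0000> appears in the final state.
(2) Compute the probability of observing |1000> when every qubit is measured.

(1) The final state's coefficient on |0000> equals sqrt(2)/2.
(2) A full measurement returns |1000> with probability 1/2.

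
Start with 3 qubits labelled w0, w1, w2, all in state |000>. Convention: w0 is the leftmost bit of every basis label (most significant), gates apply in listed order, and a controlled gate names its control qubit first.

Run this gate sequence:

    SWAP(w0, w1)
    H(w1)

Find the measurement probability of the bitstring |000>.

A full measurement returns |000> with probability 1/2.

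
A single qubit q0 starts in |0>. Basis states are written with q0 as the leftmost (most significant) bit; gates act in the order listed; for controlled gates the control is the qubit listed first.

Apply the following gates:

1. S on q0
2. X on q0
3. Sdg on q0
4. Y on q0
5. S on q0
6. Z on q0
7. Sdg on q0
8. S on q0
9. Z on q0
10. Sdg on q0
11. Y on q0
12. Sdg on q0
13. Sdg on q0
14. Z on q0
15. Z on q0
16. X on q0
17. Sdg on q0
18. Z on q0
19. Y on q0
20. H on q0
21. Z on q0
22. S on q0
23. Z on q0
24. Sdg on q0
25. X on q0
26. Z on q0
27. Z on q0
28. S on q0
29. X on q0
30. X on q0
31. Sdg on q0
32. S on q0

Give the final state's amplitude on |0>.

|0> carries amplitude sqrt(2)/2 in the final state. Key observation: the block from step 5 through step 10 cancels to the identity and can be dropped.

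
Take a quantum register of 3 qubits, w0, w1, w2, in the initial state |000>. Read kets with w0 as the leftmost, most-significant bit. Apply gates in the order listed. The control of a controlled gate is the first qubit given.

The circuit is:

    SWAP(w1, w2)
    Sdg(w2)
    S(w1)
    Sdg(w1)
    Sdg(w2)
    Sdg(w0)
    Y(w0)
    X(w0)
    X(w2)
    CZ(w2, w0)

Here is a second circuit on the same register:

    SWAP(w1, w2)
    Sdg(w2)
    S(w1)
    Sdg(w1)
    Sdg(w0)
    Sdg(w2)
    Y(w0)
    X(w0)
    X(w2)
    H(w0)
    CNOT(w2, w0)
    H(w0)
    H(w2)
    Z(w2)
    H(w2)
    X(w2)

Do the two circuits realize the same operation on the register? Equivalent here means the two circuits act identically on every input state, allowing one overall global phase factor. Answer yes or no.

Yes — the two circuits implement the same unitary up to a global phase.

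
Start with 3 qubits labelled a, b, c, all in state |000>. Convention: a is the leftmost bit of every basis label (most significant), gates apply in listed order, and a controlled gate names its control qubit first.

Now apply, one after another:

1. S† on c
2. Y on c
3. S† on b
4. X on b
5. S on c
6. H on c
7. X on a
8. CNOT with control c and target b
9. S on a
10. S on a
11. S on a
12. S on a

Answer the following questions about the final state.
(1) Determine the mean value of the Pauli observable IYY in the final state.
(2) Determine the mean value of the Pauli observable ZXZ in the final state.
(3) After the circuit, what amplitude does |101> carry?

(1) The observable IYY averages to -1. Key observation: steps 9-12 multiply out to the identity, so the circuit reduces to the remaining gates.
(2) In the final state, ZXZ has expectation 0.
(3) |101> carries amplitude sqrt(2)/2 in the final state.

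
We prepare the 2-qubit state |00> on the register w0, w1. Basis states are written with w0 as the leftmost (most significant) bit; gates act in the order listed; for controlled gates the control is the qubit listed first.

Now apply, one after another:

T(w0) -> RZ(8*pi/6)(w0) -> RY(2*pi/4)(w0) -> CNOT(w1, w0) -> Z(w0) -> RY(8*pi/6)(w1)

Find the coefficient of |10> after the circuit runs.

The final state's coefficient on |10> equals -sqrt(2)*exp(I*pi/3)/4.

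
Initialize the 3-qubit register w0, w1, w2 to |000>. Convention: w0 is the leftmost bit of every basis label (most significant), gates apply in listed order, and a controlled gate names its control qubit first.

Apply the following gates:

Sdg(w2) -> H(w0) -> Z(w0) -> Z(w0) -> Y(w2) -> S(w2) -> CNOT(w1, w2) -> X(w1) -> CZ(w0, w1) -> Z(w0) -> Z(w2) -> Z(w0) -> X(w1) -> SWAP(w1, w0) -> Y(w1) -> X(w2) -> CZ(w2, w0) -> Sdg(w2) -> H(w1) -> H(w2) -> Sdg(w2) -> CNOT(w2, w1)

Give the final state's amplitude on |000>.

|000> carries amplitude sqrt(2)*I/2 in the final state.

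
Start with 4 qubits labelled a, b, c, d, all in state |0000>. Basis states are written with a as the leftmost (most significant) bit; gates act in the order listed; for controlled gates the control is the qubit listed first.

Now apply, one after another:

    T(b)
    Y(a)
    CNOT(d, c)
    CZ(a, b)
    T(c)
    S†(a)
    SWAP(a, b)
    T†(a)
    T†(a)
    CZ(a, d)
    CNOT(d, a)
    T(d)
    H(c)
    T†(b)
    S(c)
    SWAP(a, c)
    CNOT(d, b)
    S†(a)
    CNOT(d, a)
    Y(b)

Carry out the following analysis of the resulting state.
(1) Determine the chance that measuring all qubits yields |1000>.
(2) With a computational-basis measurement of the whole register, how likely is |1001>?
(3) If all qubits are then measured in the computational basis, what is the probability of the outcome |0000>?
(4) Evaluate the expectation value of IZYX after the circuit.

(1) A full measurement returns |1000> with probability 1/2.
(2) A full measurement returns |1001> with probability 0.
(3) Outcome |0000> occurs with probability 1/2.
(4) The expectation value of IZYX is 0.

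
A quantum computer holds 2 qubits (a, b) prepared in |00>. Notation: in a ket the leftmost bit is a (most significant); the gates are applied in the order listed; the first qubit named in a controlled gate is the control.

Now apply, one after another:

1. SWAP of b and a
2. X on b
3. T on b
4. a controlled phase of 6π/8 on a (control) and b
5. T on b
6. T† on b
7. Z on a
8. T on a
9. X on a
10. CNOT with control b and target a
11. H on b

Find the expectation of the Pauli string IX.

The observable IX averages to -1.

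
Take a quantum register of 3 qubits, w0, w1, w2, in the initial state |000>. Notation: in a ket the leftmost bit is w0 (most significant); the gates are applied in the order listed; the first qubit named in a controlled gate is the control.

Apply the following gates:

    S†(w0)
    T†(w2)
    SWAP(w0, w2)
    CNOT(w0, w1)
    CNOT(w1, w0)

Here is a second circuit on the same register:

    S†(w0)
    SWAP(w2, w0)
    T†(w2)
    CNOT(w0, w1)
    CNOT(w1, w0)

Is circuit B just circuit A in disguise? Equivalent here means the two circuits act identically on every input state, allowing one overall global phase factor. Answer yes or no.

No — the two circuits implement different unitaries, even allowing a global phase.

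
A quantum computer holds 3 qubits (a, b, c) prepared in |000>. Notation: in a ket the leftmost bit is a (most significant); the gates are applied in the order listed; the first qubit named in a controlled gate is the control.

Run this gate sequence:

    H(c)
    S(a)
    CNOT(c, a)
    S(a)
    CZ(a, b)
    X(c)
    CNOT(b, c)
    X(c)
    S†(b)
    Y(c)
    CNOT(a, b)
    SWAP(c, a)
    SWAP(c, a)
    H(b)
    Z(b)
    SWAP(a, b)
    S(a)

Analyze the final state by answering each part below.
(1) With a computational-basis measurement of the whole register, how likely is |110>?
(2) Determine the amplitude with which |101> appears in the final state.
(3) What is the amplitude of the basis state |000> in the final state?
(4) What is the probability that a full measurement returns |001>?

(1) A full measurement returns |110> with probability 1/4.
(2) The amplitude on |101> is 1/2.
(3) The amplitude on |000> is 0.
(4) Outcome |001> occurs with probability 1/4.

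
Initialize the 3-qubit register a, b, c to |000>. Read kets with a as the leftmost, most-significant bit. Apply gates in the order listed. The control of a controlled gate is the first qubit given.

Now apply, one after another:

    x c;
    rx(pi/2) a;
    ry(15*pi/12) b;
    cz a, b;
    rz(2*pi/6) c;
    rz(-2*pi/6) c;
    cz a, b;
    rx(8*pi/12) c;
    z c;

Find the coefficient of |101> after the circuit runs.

The final state's coefficient on |101> equals -I*sqrt(4 - 2*sqrt(2))/8.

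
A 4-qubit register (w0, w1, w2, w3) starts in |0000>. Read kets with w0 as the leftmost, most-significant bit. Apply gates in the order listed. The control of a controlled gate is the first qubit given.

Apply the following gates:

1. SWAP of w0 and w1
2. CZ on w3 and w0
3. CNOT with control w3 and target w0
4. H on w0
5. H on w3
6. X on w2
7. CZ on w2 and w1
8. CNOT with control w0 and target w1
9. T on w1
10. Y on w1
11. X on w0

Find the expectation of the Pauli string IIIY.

The observable IIIY averages to 0.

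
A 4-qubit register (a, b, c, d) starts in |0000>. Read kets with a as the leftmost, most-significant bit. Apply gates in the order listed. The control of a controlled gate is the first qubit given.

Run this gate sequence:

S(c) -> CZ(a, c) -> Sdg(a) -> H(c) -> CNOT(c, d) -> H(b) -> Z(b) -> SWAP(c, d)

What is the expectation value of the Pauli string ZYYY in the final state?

The expectation value of ZYYY is 0.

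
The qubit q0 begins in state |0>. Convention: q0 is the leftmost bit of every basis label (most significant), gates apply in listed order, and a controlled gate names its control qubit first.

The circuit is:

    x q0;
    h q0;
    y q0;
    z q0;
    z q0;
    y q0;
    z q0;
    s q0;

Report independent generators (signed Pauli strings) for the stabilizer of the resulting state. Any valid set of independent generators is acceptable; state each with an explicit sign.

The final state is stabilized by the group generated by +Y; other independent generating sets are equally valid. Key observation: steps 3-6 multiply out to the identity, so the circuit reduces to the remaining gates.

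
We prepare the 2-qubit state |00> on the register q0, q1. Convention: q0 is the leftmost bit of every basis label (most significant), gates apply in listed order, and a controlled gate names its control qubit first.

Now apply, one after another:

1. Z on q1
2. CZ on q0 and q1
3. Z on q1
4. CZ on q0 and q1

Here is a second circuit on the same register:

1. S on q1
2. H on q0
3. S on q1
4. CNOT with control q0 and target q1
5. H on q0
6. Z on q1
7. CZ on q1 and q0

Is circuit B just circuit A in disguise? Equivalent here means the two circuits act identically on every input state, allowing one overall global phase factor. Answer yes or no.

No — the two circuits implement different unitaries, even allowing a global phase.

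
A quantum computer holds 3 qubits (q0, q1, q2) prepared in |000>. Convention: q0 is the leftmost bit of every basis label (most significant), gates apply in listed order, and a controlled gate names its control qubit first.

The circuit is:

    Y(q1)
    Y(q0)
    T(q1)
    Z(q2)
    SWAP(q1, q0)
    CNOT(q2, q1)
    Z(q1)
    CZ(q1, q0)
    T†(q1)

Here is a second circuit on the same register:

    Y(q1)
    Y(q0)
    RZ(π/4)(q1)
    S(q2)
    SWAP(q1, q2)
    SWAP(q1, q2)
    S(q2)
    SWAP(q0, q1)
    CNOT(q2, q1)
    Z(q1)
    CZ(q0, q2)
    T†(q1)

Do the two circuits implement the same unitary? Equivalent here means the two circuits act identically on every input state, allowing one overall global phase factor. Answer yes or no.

No — the two circuits implement different unitaries, even allowing a global phase.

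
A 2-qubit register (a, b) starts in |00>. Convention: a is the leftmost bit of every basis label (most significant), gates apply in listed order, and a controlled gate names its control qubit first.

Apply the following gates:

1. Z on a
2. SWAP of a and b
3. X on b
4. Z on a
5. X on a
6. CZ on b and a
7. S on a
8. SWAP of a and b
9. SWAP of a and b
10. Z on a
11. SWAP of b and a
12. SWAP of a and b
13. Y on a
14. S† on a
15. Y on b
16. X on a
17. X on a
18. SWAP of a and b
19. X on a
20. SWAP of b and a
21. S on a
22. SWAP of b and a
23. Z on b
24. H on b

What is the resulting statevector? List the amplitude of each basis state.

The resulting statevector has amplitude 0 on |00>, 0 on |01>, -sqrt(2)*I/2 on |10>, -sqrt(2)*I/2 on |11>.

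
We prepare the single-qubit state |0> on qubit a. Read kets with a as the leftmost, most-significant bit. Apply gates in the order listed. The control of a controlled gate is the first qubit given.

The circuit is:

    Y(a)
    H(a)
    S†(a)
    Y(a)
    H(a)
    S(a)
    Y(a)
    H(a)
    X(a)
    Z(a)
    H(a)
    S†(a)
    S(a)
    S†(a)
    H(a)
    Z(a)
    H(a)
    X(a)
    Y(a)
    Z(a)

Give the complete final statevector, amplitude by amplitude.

The resulting statevector has amplitude -1/2 - I/2 on |0>, 1/2 - I/2 on |1>.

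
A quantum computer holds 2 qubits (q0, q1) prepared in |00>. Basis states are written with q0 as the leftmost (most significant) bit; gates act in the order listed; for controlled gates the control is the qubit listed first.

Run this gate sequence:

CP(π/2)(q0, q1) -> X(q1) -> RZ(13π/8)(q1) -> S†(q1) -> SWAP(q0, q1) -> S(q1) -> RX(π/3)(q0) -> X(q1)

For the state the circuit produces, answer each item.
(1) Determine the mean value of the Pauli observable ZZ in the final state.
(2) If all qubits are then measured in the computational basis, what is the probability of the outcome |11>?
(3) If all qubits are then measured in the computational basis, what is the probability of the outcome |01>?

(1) The expectation value of ZZ is 1/2.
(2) The probability of measuring |11> is 3/4.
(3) Outcome |01> occurs with probability 1/4.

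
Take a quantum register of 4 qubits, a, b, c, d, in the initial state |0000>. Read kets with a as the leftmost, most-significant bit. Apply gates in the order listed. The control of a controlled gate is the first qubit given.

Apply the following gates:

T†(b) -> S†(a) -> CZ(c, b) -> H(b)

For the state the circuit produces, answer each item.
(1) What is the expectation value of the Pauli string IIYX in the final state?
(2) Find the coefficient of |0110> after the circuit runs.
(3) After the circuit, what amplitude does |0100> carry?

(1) The expectation value of IIYX is 0.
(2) |0110> carries amplitude 0 in the final state.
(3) The final state's coefficient on |0100> equals sqrt(2)/2.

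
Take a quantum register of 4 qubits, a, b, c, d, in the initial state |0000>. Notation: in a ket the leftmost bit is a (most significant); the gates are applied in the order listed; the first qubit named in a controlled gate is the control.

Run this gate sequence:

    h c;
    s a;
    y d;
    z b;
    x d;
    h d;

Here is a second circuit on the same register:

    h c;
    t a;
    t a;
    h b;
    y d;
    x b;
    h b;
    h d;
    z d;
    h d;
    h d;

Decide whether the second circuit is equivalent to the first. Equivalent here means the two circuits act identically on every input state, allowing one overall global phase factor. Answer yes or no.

Yes — the two circuits implement the same unitary up to a global phase.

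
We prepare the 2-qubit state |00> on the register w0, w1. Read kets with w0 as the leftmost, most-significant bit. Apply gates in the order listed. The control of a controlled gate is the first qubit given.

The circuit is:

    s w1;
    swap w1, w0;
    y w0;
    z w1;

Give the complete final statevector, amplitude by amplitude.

After the circuit, the state carries amplitude I on |10>, and 0 on every other basis state.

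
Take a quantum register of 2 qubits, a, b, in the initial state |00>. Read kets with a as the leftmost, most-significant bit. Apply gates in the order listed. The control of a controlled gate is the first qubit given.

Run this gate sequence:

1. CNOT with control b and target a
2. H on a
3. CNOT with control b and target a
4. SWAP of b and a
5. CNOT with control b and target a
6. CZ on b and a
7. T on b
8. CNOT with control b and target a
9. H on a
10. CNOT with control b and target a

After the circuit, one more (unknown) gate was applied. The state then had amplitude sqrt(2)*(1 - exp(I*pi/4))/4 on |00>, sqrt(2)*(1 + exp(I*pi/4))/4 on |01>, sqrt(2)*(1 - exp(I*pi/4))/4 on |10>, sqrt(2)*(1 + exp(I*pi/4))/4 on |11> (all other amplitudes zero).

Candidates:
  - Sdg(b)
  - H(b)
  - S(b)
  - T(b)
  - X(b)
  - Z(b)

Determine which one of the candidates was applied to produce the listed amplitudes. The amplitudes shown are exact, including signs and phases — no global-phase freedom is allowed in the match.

The applied gate was H(b).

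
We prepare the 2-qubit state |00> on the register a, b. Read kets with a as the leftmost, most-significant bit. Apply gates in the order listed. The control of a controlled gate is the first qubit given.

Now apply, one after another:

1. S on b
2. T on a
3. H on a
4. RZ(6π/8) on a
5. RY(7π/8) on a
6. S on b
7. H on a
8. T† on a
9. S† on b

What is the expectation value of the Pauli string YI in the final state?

In the final state, YI has expectation -1/2 - sqrt(2 - sqrt(2))/4.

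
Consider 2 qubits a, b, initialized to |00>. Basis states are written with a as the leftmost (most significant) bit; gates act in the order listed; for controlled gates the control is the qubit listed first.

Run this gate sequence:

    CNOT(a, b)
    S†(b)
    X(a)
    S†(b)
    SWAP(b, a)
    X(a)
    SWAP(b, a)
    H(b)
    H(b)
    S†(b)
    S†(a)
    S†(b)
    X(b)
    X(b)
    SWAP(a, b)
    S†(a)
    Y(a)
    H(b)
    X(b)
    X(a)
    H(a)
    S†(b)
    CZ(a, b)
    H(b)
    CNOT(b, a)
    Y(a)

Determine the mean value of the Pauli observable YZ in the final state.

In the final state, YZ has expectation 0.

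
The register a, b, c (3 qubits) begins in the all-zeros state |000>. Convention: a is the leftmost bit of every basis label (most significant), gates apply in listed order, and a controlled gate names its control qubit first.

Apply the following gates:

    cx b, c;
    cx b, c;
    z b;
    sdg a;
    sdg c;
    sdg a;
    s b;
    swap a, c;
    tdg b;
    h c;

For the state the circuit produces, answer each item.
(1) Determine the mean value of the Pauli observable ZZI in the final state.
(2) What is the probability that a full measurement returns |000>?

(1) In the final state, ZZI has expectation 1. Key observation: the block from step 1 through step 2 cancels to the identity and can be dropped.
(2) The probability of measuring |000> is 1/2.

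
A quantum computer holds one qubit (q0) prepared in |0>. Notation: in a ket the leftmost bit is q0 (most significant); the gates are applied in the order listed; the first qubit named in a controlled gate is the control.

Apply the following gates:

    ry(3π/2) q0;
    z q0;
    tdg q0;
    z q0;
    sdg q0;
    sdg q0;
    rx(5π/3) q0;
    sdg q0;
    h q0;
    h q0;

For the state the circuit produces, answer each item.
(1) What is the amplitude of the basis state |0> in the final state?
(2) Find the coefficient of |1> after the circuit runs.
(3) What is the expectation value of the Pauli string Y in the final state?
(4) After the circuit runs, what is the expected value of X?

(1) The amplitude on |0> is sqrt(6)/4 + sqrt(2)*exp(I*pi/4)/4.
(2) |1> carries amplitude sqrt(2)/4 - sqrt(6)*exp(I*pi/4)/4 in the final state.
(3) The expectation value of Y is -sqrt(2)/2.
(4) The observable X averages to -sqrt(2)/4.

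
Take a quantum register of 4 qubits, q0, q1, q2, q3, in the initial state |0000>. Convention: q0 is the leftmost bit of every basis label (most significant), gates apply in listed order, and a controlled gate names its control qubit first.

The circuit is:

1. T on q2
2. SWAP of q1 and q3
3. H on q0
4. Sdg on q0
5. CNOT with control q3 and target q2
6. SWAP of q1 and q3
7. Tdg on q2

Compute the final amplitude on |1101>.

The final state's coefficient on |1101> equals 0.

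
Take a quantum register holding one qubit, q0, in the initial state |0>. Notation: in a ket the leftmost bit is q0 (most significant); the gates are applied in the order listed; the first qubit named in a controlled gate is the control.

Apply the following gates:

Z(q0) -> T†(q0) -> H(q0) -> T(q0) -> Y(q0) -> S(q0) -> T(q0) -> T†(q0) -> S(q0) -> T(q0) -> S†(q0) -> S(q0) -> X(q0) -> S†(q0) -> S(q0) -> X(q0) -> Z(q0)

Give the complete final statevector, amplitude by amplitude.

The resulting statevector has amplitude -sqrt(2)*exp(3*I*pi/4)/2 on |0>, sqrt(2)*exp(3*I*pi/4)/2 on |1>. Key observation: steps 13-16 multiply out to the identity, so the circuit reduces to the remaining gates.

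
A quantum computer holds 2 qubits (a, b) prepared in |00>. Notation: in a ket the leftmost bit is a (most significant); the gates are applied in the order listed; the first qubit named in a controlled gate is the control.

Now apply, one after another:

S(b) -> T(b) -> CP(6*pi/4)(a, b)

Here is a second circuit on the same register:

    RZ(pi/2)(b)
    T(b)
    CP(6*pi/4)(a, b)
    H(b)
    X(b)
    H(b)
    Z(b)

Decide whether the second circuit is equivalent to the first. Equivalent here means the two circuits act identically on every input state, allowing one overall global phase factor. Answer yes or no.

Yes, they are equivalent — the unitaries differ by at most a global phase.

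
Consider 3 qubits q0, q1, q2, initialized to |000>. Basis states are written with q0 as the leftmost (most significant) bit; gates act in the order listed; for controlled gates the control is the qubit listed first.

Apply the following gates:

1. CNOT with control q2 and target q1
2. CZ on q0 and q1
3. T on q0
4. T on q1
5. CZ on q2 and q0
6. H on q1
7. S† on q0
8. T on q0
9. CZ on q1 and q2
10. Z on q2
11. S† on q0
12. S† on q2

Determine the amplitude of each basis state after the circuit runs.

The final amplitudes are sqrt(2)/2 on |000>, sqrt(2)/2 on |010>, and 0 on every other basis state.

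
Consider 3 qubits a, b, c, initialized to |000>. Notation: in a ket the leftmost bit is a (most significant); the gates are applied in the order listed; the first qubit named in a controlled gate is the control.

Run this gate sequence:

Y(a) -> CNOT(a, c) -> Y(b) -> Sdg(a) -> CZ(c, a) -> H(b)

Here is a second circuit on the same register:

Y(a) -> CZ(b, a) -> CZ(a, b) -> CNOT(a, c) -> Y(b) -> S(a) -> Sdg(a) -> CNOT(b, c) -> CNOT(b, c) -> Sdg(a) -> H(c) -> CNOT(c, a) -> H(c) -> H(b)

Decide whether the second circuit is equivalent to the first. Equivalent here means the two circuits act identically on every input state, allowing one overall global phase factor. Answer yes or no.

No, they are not equivalent — no single phase factor reconciles the two unitaries.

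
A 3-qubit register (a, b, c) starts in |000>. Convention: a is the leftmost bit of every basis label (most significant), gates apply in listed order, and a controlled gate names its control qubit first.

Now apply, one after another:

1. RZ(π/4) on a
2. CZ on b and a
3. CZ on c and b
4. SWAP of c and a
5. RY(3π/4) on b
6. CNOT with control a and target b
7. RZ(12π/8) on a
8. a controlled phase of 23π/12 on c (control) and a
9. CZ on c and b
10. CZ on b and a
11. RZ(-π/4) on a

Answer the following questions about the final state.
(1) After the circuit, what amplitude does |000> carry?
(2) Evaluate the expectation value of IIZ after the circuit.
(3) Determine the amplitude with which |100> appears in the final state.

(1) |000> carries amplitude -sqrt(2 - sqrt(2))*exp(I*pi/4)/2 in the final state.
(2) The observable IIZ averages to 1.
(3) The amplitude on |100> is 0.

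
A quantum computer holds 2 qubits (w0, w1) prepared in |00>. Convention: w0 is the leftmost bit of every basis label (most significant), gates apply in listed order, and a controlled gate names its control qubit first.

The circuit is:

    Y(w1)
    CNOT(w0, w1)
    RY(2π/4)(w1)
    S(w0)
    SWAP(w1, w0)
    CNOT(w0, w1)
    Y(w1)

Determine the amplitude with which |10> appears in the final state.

The amplitude on |10> is sqrt(2)/2.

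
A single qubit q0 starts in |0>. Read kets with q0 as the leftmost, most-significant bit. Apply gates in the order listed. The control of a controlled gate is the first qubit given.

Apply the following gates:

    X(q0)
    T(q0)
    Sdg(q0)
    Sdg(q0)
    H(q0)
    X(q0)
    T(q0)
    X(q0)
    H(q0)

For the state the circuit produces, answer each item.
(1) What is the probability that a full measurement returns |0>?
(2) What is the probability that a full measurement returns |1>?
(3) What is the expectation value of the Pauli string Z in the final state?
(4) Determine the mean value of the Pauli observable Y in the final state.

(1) Outcome |0> occurs with probability 1/2 - sqrt(2)/4.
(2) A full measurement returns |1> with probability sqrt(2)/4 + 1/2.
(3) The observable Z averages to -sqrt(2)/2.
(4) The observable Y averages to -sqrt(2)/2.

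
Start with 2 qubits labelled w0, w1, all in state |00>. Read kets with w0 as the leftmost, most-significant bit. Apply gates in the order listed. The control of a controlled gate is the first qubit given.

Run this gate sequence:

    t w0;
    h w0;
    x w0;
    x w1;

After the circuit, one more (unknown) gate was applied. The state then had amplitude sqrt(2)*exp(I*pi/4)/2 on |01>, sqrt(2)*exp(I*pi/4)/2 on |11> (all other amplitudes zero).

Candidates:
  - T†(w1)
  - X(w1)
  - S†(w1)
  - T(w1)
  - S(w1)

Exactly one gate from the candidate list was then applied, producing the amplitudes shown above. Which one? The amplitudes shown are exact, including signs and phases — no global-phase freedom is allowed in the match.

The applied gate was T(w1).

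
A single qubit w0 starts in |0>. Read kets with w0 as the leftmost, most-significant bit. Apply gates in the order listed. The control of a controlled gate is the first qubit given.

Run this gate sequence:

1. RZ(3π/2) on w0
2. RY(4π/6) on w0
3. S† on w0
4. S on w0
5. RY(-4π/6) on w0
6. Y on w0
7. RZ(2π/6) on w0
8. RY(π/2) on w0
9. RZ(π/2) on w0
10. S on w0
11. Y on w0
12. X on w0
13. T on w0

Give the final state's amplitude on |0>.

The final state's coefficient on |0> equals -sqrt(2)*exp(I*pi/6)/2. Key observation: gates 2-5 undo each other exactly, leaving only the rest of the circuit to track.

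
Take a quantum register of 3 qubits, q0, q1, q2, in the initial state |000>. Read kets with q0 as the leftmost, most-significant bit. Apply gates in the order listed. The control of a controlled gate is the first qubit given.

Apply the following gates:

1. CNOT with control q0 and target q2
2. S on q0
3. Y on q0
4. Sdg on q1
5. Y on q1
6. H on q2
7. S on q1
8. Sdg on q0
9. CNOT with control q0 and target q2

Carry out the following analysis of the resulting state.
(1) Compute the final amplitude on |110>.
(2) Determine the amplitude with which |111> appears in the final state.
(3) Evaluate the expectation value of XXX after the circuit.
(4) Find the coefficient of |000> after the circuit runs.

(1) The final state's coefficient on |110> equals -sqrt(2)/2.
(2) The amplitude on |111> is -sqrt(2)/2.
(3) The observable XXX averages to 0.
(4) The amplitude on |000> is 0.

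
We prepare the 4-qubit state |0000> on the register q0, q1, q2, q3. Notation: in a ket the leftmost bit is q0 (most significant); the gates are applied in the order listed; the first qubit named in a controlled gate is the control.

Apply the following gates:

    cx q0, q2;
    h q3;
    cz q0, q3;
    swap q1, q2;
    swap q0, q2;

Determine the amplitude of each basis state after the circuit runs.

The resulting statevector has amplitude sqrt(2)/2 on |0000>, sqrt(2)/2 on |0001>, and 0 on every other basis state.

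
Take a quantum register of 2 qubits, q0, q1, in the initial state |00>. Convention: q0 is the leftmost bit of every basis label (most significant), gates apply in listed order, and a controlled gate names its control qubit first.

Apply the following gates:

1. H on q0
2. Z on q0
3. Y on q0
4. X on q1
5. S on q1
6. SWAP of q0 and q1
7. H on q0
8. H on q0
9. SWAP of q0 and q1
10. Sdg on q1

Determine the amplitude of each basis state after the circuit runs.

The final amplitudes are 0 on |00>, sqrt(2)*I/2 on |01>, 0 on |10>, sqrt(2)*I/2 on |11>. Key observation: steps 5-10 multiply out to the identity, so the circuit reduces to the remaining gates.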